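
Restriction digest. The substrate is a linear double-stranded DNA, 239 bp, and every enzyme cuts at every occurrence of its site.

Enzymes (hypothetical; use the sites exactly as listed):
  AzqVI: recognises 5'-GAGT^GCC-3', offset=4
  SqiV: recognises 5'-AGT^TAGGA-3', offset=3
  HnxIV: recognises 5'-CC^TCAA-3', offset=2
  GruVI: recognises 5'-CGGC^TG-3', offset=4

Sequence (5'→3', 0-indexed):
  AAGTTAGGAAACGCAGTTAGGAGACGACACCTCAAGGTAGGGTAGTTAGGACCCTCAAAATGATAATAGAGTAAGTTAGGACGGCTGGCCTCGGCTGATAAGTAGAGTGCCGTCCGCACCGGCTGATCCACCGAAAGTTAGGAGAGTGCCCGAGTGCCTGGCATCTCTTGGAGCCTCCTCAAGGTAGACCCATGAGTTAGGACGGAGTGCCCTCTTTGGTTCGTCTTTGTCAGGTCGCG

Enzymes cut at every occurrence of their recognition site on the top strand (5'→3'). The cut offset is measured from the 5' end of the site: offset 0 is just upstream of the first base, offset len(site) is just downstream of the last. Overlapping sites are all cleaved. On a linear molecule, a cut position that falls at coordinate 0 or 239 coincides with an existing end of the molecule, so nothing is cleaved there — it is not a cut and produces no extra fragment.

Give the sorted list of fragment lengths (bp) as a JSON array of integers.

Per-enzyme occurrences:
  AzqVI GAGTGCC/4: at [104, 143, 151, 204] ⇒ [108, 147, 155, 208]
  SqiV AGTTAGGA/3: at [1, 14, 43, 73, 135, 194] ⇒ [4, 17, 46, 76, 138, 197]
  HnxIV CCTCAA/2: at [29, 52, 176] ⇒ [31, 54, 178]
  GruVI CGGCTG/4: at [81, 91, 119] ⇒ [85, 95, 123]

Pooled cuts: [4, 17, 31, 46, 54, 76, 85, 95, 108, 123, 138, 147, 155, 178, 197, 208]

Fragment lengths:
  [0,4): 4 bp
  [4,17): 13 bp
  [17,31): 14 bp
  [31,46): 15 bp
  [46,54): 8 bp
  [54,76): 22 bp
  [76,85): 9 bp
  [85,95): 10 bp
  [95,108): 13 bp
  [108,123): 15 bp
  [123,138): 15 bp
  [138,147): 9 bp
  [147,155): 8 bp
  [155,178): 23 bp
  [178,197): 19 bp
  [197,208): 11 bp
  [208,239): 31 bp

[4,8,8,9,9,10,11,13,13,14,15,15,15,19,22,23,31]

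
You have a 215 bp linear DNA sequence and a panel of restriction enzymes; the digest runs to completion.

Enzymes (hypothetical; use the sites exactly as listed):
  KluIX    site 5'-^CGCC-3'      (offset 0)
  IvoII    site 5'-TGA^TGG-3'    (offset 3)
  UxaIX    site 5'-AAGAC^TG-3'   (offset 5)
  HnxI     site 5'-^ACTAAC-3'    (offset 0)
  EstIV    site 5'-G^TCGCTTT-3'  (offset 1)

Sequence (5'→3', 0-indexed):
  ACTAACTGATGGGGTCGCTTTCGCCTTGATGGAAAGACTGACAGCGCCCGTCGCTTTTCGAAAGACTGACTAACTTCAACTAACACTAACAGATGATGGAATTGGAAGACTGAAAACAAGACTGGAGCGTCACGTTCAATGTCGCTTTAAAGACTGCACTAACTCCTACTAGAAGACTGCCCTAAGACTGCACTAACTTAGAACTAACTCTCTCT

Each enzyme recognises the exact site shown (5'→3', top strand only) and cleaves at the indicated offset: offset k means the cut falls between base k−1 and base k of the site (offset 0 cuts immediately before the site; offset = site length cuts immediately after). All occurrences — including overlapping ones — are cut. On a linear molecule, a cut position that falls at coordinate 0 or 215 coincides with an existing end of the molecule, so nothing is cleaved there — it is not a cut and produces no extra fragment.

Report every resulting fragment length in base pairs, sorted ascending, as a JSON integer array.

[2,3,3,5,6,6,6,7,8,9,9,10,11,11,12,12,13,13,14,16,19,20]

Scan for sites:
  KluIX CGCC/0: at [21, 44] ⇒ [21, 44]
  IvoII TGATGG/3: at [6, 26, 93] ⇒ [9, 29, 96]
  UxaIX AAGACTG/5: at [33, 61, 105, 117, 149, 172, 183] ⇒ [38, 66, 110, 122, 154, 177, 188]
  HnxI ACTAAC/0: at [0, 68, 78, 84, 157, 191, 202] ⇒ [68, 78, 84, 157, 191, 202] (position 0 is a terminus of the linear molecule — no cut)
  EstIV GTCGCTTT/1: at [13, 49, 140] ⇒ [14, 50, 141]

Pooled cuts: [9, 14, 21, 29, 38, 44, 50, 66, 68, 78, 84, 96, 110, 122, 141, 154, 157, 177, 188, 191, 202]

Fragment lengths:
  [0,9): 9 bp
  [9,14): 5 bp
  [14,21): 7 bp
  [21,29): 8 bp
  [29,38): 9 bp
  [38,44): 6 bp
  [44,50): 6 bp
  [50,66): 16 bp
  [66,68): 2 bp
  [68,78): 10 bp
  [78,84): 6 bp
  [84,96): 12 bp
  [96,110): 14 bp
  [110,122): 12 bp
  [122,141): 19 bp
  [141,154): 13 bp
  [154,157): 3 bp
  [157,177): 20 bp
  [177,188): 11 bp
  [188,191): 3 bp
  [191,202): 11 bp
  [202,215): 13 bp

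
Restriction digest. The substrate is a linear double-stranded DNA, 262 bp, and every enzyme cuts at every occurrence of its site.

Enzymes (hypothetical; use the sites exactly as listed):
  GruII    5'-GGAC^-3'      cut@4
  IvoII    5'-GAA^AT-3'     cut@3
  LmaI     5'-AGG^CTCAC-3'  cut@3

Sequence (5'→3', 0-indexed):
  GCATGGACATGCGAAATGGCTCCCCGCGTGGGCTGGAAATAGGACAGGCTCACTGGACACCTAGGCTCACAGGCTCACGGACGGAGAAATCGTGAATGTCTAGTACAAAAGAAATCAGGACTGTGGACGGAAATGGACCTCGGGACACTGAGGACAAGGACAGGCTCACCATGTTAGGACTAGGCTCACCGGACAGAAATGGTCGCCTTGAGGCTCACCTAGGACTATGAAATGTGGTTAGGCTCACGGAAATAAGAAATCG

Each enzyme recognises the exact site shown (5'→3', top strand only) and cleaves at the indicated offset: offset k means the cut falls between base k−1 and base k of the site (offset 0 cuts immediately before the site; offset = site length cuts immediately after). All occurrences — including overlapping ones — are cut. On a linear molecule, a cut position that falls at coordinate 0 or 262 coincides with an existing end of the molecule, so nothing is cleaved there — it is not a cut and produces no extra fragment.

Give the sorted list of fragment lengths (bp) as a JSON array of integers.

[3,3,4,4,4,4,6,6,6,6,7,7,7,7,7,8,8,8,8,9,9,9,10,10,11,12,15,16,23,25]

Site scan:
  GruII (GGAC, off=4): starts [4, 41, 54, 78, 117, 124, 134, 142, 151, 157, 176, 190, 221] → cuts [8, 45, 58, 82, 121, 128, 138, 146, 155, 161, 180, 194, 225]
  IvoII (GAAAT, off=3): starts [12, 35, 85, 110, 129, 195, 228, 248, 255] → cuts [15, 38, 88, 113, 132, 198, 231, 251, 258]
  LmaI (AGGCTCAC, off=3): starts [45, 62, 70, 161, 181, 210, 239] → cuts [48, 65, 73, 164, 184, 213, 242]

All cut coordinates (distinct, sorted): [8, 15, 38, 45, 48, 58, 65, 73, 82, 88, 113, 121, 128, 132, 138, 146, 155, 161, 164, 180, 184, 194, 198, 213, 225, 231, 242, 251, 258]

Fragments:
  [0,8): 8 bp
  [8,15): 7 bp
  [15,38): 23 bp
  [38,45): 7 bp
  [45,48): 3 bp
  [48,58): 10 bp
  [58,65): 7 bp
  [65,73): 8 bp
  [73,82): 9 bp
  [82,88): 6 bp
  [88,113): 25 bp
  [113,121): 8 bp
  [121,128): 7 bp
  [128,132): 4 bp
  [132,138): 6 bp
  [138,146): 8 bp
  [146,155): 9 bp
  [155,161): 6 bp
  [161,164): 3 bp
  [164,180): 16 bp
  [180,184): 4 bp
  [184,194): 10 bp
  [194,198): 4 bp
  [198,213): 15 bp
  [213,225): 12 bp
  [225,231): 6 bp
  [231,242): 11 bp
  [242,251): 9 bp
  [251,258): 7 bp
  [258,262): 4 bp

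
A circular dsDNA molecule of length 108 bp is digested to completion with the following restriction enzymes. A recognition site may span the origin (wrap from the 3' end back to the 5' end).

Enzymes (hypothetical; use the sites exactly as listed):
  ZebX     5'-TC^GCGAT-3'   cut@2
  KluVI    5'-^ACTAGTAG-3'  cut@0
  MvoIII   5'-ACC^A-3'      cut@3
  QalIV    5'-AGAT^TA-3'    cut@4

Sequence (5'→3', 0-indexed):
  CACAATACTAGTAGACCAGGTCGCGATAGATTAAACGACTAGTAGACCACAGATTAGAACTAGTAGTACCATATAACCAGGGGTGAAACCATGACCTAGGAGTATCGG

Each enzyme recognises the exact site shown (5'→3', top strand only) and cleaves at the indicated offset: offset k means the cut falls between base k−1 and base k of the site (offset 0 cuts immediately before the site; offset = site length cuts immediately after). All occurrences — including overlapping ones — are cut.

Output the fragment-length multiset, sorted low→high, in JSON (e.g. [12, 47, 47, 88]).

[4,5,6,6,8,9,11,11,12,12,24]

Per-enzyme occurrences:
  ZebX (TCGCGAT, off=2): starts [20] → cuts [22]
  KluVI (ACTAGTAG, off=0): starts [6, 37, 58] → cuts [6, 37, 58]
  MvoIII (ACCA, off=3): starts [14, 45, 67, 75, 87] → cuts [17, 48, 70, 78, 90]
  QalIV (AGATTA, off=4): starts [27, 50] → cuts [31, 54]

Pooled cuts: [6, 17, 22, 31, 37, 48, 54, 58, 70, 78, 90]

Fragment lengths:
  6→17: 11 bp
  17→22: 5 bp
  22→31: 9 bp
  31→37: 6 bp
  37→48: 11 bp
  48→54: 6 bp
  54→58: 4 bp
  58→70: 12 bp
  70→78: 8 bp
  78→90: 12 bp
  90→6 (wrap): 108-90+6 = 24 bp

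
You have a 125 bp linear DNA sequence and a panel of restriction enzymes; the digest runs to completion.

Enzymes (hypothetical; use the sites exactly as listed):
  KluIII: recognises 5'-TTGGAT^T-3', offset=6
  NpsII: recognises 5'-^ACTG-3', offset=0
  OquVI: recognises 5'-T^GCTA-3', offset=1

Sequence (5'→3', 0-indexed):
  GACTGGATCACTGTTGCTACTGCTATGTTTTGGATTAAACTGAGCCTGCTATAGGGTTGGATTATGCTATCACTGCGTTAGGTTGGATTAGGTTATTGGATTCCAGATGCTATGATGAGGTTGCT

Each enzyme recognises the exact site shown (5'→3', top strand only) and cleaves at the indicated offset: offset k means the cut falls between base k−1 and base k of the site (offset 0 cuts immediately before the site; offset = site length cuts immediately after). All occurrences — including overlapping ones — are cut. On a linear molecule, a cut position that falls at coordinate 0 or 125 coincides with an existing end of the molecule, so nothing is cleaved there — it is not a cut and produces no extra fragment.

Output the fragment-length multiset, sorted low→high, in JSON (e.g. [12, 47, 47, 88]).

Per-enzyme occurrences:
  KluIII (TTGGATT, off=6): starts [29, 56, 82, 95] → cuts [35, 62, 88, 101]
  NpsII (ACTG, off=0): starts [1, 9, 18, 38, 71] → cuts [1, 9, 18, 38, 71]
  OquVI (TGCTA, off=1): starts [14, 20, 46, 64, 107] → cuts [15, 21, 47, 65, 108]

All cut coordinates (distinct, sorted): [1, 9, 15, 18, 21, 35, 38, 47, 62, 65, 71, 88, 101, 108]

Fragment lengths:
  [0,1): 1 bp
  [1,9): 8 bp
  [9,15): 6 bp
  [15,18): 3 bp
  [18,21): 3 bp
  [21,35): 14 bp
  [35,38): 3 bp
  [38,47): 9 bp
  [47,62): 15 bp
  [62,65): 3 bp
  [65,71): 6 bp
  [71,88): 17 bp
  [88,101): 13 bp
  [101,108): 7 bp
  [108,125): 17 bp

[1,3,3,3,3,6,6,7,8,9,13,14,15,17,17]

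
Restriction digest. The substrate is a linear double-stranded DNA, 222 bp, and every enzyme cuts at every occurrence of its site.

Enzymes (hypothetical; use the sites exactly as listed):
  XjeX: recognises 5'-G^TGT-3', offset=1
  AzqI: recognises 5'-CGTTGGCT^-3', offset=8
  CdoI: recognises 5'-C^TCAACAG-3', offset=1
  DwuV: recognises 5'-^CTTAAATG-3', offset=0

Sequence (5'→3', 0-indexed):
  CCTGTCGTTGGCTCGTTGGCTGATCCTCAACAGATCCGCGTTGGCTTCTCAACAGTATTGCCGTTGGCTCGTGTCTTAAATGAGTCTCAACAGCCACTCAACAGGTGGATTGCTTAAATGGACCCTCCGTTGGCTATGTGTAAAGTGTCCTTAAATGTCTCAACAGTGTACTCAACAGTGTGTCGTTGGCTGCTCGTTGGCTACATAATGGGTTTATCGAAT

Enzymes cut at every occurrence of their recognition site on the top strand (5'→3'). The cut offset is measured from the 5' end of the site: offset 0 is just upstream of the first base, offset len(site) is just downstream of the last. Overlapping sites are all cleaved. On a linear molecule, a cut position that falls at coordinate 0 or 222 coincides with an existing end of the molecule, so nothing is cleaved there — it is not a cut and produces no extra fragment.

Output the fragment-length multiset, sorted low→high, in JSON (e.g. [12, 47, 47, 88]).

[2,2,2,3,3,4,5,5,7,7,7,8,10,11,11,11,12,13,15,20,20,21,23]

Site scan:
  XjeX GTGT/1: at [70, 137, 144, 165, 177, 179] ⇒ [71, 138, 145, 166, 178, 180]
  AzqI CGTTGGCT/8: at [5, 13, 38, 61, 127, 183, 194] ⇒ [13, 21, 46, 69, 135, 191, 202]
  CdoI CTCAACAG/1: at [25, 47, 85, 96, 158, 170] ⇒ [26, 48, 86, 97, 159, 171]
  DwuV CTTAAATG/0: at [74, 112, 149] ⇒ [74, 112, 149]

All cut coordinates (distinct, sorted): [13, 21, 26, 46, 48, 69, 71, 74, 86, 97, 112, 135, 138, 145, 149, 159, 166, 171, 178, 180, 191, 202]

Fragment lengths:
  [0,13): 13 bp
  [13,21): 8 bp
  [21,26): 5 bp
  [26,46): 20 bp
  [46,48): 2 bp
  [48,69): 21 bp
  [69,71): 2 bp
  [71,74): 3 bp
  [74,86): 12 bp
  [86,97): 11 bp
  [97,112): 15 bp
  [112,135): 23 bp
  [135,138): 3 bp
  [138,145): 7 bp
  [145,149): 4 bp
  [149,159): 10 bp
  [159,166): 7 bp
  [166,171): 5 bp
  [171,178): 7 bp
  [178,180): 2 bp
  [180,191): 11 bp
  [191,202): 11 bp
  [202,222): 20 bp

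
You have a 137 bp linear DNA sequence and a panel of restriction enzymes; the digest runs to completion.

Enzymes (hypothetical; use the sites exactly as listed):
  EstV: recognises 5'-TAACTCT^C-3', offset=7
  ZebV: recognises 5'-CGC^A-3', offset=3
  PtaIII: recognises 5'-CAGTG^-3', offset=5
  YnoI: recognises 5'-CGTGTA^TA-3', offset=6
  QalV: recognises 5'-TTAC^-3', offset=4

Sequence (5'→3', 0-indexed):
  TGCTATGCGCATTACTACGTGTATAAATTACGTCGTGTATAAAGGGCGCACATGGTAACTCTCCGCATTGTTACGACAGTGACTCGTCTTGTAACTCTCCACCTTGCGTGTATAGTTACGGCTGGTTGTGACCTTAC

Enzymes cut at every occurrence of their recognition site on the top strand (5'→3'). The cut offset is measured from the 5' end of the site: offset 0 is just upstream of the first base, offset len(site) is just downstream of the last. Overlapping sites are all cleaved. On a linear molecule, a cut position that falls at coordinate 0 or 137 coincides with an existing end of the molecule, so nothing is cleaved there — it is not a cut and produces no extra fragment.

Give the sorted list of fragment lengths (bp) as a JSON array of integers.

[4,5,7,7,8,8,8,8,10,10,13,14,17,18]

Scan for sites:
  EstV (TAACTCTC, off=7): starts [55, 91] → cuts [62, 98]
  ZebV (CGCA, off=3): starts [7, 46, 63] → cuts [10, 49, 66]
  PtaIII (CAGTG, off=5): starts [76] → cuts [81]
  YnoI (CGTGTATA, off=6): starts [17, 33, 106] → cuts [23, 39, 112]
  QalV (TTAC, off=4): starts [11, 27, 70, 115, 133] → cuts [15, 31, 74, 119] (position 137 is a terminus of the linear molecule — no cut)

Pooled cuts: [10, 15, 23, 31, 39, 49, 62, 66, 74, 81, 98, 112, 119]

Fragments:
  [0,10): 10 bp
  [10,15): 5 bp
  [15,23): 8 bp
  [23,31): 8 bp
  [31,39): 8 bp
  [39,49): 10 bp
  [49,62): 13 bp
  [62,66): 4 bp
  [66,74): 8 bp
  [74,81): 7 bp
  [81,98): 17 bp
  [98,112): 14 bp
  [112,119): 7 bp
  [119,137): 18 bp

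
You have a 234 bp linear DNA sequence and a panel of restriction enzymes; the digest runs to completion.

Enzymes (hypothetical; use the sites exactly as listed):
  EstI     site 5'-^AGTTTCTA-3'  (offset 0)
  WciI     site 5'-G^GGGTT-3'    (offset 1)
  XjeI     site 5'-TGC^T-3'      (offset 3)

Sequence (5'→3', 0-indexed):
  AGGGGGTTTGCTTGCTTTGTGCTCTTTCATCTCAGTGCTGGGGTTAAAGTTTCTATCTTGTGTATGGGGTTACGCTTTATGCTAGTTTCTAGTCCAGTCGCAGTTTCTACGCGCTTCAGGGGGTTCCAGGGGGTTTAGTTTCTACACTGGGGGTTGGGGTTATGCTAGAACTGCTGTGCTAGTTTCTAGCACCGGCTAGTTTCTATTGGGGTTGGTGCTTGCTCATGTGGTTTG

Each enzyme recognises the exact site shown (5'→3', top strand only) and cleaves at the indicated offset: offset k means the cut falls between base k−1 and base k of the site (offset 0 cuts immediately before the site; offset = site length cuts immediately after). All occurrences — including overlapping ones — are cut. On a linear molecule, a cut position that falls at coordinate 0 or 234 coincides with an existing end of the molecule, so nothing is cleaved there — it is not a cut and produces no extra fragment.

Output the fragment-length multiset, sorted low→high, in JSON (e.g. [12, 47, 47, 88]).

Per-enzyme occurrences:
  EstI AGTTTCTA/0: at [47, 83, 101, 136, 180, 197] ⇒ [47, 83, 101, 136, 180, 197]
  WciI GGGGTT/1: at [2, 39, 65, 119, 129, 149, 155, 207] ⇒ [3, 40, 66, 120, 130, 150, 156, 208]
  XjeI TGCT/3: at [8, 12, 19, 35, 79, 162, 171, 176, 215, 219] ⇒ [11, 15, 22, 38, 82, 165, 174, 179, 218, 222]

All cut coordinates (distinct, sorted): [3, 11, 15, 22, 38, 40, 47, 66, 82, 83, 101, 120, 130, 136, 150, 156, 165, 174, 179, 180, 197, 208, 218, 222]

Fragment lengths:
  [0,3): 3 bp
  [3,11): 8 bp
  [11,15): 4 bp
  [15,22): 7 bp
  [22,38): 16 bp
  [38,40): 2 bp
  [40,47): 7 bp
  [47,66): 19 bp
  [66,82): 16 bp
  [82,83): 1 bp
  [83,101): 18 bp
  [101,120): 19 bp
  [120,130): 10 bp
  [130,136): 6 bp
  [136,150): 14 bp
  [150,156): 6 bp
  [156,165): 9 bp
  [165,174): 9 bp
  [174,179): 5 bp
  [179,180): 1 bp
  [180,197): 17 bp
  [197,208): 11 bp
  [208,218): 10 bp
  [218,222): 4 bp
  [222,234): 12 bp

[1,1,2,3,4,4,5,6,6,7,7,8,9,9,10,10,11,12,14,16,16,17,18,19,19]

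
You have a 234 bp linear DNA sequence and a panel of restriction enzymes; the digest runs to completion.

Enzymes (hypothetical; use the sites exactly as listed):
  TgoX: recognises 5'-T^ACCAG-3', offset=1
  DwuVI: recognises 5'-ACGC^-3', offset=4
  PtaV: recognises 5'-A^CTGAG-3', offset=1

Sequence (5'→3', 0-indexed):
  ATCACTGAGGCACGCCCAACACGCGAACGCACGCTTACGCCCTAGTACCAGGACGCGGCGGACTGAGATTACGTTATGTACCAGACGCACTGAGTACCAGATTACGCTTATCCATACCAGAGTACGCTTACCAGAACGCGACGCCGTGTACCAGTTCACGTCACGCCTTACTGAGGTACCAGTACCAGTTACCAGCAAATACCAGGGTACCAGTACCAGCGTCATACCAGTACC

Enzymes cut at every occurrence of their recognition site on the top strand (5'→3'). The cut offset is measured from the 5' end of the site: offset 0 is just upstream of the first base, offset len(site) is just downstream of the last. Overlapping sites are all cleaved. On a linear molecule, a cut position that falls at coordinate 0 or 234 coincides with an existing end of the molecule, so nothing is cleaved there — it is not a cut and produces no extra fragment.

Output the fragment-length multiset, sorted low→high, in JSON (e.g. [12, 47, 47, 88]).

[1,2,4,4,4,5,5,6,6,6,6,6,6,6,7,7,8,8,9,9,9,10,10,10,11,11,12,12,17,17]

Site scan:
  TgoX (TACCAG, off=1): starts [45, 78, 94, 114, 128, 148, 176, 182, 189, 199, 207, 213, 224] → cuts [46, 79, 95, 115, 129, 149, 177, 183, 190, 200, 208, 214, 225]
  DwuVI (ACGC, off=4): starts [11, 20, 26, 30, 36, 52, 84, 103, 123, 135, 140, 162] → cuts [15, 24, 30, 34, 40, 56, 88, 107, 127, 139, 144, 166]
  PtaV (ACTGAG, off=1): starts [3, 61, 88, 169] → cuts [4, 62, 89, 170]

All cut coordinates (distinct, sorted): [4, 15, 24, 30, 34, 40, 46, 56, 62, 79, 88, 89, 95, 107, 115, 127, 129, 139, 144, 149, 166, 170, 177, 183, 190, 200, 208, 214, 225]

Fragments:
  [0,4): 4 bp
  [4,15): 11 bp
  [15,24): 9 bp
  [24,30): 6 bp
  [30,34): 4 bp
  [34,40): 6 bp
  [40,46): 6 bp
  [46,56): 10 bp
  [56,62): 6 bp
  [62,79): 17 bp
  [79,88): 9 bp
  [88,89): 1 bp
  [89,95): 6 bp
  [95,107): 12 bp
  [107,115): 8 bp
  [115,127): 12 bp
  [127,129): 2 bp
  [129,139): 10 bp
  [139,144): 5 bp
  [144,149): 5 bp
  [149,166): 17 bp
  [166,170): 4 bp
  [170,177): 7 bp
  [177,183): 6 bp
  [183,190): 7 bp
  [190,200): 10 bp
  [200,208): 8 bp
  [208,214): 6 bp
  [214,225): 11 bp
  [225,234): 9 bp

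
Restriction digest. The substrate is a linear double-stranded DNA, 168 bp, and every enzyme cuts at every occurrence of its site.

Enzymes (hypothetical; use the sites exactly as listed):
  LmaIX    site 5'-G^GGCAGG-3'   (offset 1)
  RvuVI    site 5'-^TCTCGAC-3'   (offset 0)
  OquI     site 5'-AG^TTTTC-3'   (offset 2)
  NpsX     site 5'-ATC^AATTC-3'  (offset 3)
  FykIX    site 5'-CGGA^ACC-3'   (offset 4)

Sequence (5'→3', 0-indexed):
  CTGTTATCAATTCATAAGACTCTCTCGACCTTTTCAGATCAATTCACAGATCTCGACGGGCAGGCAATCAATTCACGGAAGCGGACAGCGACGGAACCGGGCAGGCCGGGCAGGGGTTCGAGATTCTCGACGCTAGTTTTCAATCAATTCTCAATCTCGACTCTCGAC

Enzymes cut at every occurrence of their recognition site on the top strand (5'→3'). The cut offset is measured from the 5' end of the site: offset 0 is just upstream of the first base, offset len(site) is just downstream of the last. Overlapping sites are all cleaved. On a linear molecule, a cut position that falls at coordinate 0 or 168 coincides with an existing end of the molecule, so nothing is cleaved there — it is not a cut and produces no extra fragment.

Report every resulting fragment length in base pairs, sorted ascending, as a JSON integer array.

Scan for sites:
  LmaIX GGGCAGG/1: at [57, 98, 107] ⇒ [58, 99, 108]
  RvuVI TCTCGAC/0: at [22, 50, 124, 154, 161] ⇒ [22, 50, 124, 154, 161]
  OquI AGTTTTC/2: at [134] ⇒ [136]
  NpsX ATCAATTC/3: at [5, 37, 66, 142] ⇒ [8, 40, 69, 145]
  FykIX CGGAACC/4: at [91] ⇒ [95]

Pooled cuts: [8, 22, 40, 50, 58, 69, 95, 99, 108, 124, 136, 145, 154, 161]

Fragments:
  [0,8): 8 bp
  [8,22): 14 bp
  [22,40): 18 bp
  [40,50): 10 bp
  [50,58): 8 bp
  [58,69): 11 bp
  [69,95): 26 bp
  [95,99): 4 bp
  [99,108): 9 bp
  [108,124): 16 bp
  [124,136): 12 bp
  [136,145): 9 bp
  [145,154): 9 bp
  [154,161): 7 bp
  [161,168): 7 bp

[4,7,7,8,8,9,9,9,10,11,12,14,16,18,26]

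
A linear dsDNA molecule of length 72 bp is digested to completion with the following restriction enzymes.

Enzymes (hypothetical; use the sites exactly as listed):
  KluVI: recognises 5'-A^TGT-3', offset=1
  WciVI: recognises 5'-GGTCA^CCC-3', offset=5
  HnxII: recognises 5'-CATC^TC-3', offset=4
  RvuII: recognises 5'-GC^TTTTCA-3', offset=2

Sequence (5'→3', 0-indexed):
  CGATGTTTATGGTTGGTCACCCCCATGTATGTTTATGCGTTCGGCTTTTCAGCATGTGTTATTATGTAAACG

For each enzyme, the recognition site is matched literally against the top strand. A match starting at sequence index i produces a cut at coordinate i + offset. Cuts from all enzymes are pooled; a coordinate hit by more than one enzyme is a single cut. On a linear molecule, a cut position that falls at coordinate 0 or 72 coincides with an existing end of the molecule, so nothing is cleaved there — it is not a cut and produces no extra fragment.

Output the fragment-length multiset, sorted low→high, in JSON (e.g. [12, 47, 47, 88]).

[3,4,6,8,9,10,16,16]

Per-enzyme occurrences:
  KluVI ATGT/1: at [2, 24, 28, 53, 63] ⇒ [3, 25, 29, 54, 64]
  WciVI GGTCACCC/5: at [14] ⇒ [19]
  HnxII (CATCTC, off=4): no sites
  RvuII GCTTTTCA/2: at [43] ⇒ [45]

All cut coordinates (distinct, sorted): [3, 19, 25, 29, 45, 54, 64]

Fragments:
  [0,3): 3 bp
  [3,19): 16 bp
  [19,25): 6 bp
  [25,29): 4 bp
  [29,45): 16 bp
  [45,54): 9 bp
  [54,64): 10 bp
  [64,72): 8 bp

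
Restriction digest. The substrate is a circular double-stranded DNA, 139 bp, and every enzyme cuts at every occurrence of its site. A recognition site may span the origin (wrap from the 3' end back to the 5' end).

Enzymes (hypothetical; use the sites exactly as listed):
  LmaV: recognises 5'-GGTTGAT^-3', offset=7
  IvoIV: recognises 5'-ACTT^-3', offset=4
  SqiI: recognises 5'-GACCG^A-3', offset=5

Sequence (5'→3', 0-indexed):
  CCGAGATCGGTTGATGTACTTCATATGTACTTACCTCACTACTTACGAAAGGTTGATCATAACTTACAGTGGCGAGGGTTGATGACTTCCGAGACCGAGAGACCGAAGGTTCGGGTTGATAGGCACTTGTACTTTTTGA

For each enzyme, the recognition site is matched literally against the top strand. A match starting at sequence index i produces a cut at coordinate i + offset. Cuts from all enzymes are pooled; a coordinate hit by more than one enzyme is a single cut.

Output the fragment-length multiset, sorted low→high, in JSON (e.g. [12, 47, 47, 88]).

[5,6,6,8,8,8,8,9,11,12,12,13,15,18]

Per-enzyme occurrences:
  LmaV (GGTTGAT, off=7): starts [8, 50, 76, 113] → cuts [15, 57, 83, 120]
  IvoIV (ACTT, off=4): starts [17, 28, 40, 61, 84, 124, 130] → cuts [21, 32, 44, 65, 88, 128, 134]
  SqiI (GACCGA, off=5): starts [92, 100, 137] → cuts [3, 97, 105]

Pooled cuts: [3, 15, 21, 32, 44, 57, 65, 83, 88, 97, 105, 120, 128, 134]

Fragment lengths:
  3→15: 12 bp
  15→21: 6 bp
  21→32: 11 bp
  32→44: 12 bp
  44→57: 13 bp
  57→65: 8 bp
  65→83: 18 bp
  83→88: 5 bp
  88→97: 9 bp
  97→105: 8 bp
  105→120: 15 bp
  120→128: 8 bp
  128→134: 6 bp
  134→3 (wrap): 139-134+3 = 8 bp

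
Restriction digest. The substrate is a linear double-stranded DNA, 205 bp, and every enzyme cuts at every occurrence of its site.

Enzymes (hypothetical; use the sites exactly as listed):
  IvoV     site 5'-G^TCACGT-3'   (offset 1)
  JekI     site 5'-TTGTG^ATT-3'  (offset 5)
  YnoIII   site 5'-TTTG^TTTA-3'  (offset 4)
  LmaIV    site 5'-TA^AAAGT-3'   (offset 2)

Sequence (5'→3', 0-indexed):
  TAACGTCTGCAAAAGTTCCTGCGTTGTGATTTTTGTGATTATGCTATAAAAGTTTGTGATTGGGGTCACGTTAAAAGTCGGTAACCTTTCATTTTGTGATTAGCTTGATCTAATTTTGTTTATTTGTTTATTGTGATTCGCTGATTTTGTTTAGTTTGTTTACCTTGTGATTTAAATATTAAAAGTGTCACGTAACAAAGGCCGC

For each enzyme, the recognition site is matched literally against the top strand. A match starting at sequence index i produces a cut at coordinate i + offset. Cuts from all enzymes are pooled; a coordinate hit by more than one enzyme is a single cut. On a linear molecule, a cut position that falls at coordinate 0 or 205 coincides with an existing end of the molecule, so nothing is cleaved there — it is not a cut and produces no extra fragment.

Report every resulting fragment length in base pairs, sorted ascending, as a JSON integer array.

Site scan:
  IvoV (GTCACGT, off=1): starts [64, 186] → cuts [65, 187]
  JekI (TTGTGATT, off=5): starts [23, 32, 53, 93, 130, 164] → cuts [28, 37, 58, 98, 135, 169]
  YnoIII (TTTGTTTA, off=4): starts [114, 122, 145, 154] → cuts [118, 126, 149, 158]
  LmaIV (TAAAAGT, off=2): starts [46, 71, 179] → cuts [48, 73, 181]

All cut coordinates (distinct, sorted): [28, 37, 48, 58, 65, 73, 98, 118, 126, 135, 149, 158, 169, 181, 187]

Fragments:
  [0,28): 28 bp
  [28,37): 9 bp
  [37,48): 11 bp
  [48,58): 10 bp
  [58,65): 7 bp
  [65,73): 8 bp
  [73,98): 25 bp
  [98,118): 20 bp
  [118,126): 8 bp
  [126,135): 9 bp
  [135,149): 14 bp
  [149,158): 9 bp
  [158,169): 11 bp
  [169,181): 12 bp
  [181,187): 6 bp
  [187,205): 18 bp

[6,7,8,8,9,9,9,10,11,11,12,14,18,20,25,28]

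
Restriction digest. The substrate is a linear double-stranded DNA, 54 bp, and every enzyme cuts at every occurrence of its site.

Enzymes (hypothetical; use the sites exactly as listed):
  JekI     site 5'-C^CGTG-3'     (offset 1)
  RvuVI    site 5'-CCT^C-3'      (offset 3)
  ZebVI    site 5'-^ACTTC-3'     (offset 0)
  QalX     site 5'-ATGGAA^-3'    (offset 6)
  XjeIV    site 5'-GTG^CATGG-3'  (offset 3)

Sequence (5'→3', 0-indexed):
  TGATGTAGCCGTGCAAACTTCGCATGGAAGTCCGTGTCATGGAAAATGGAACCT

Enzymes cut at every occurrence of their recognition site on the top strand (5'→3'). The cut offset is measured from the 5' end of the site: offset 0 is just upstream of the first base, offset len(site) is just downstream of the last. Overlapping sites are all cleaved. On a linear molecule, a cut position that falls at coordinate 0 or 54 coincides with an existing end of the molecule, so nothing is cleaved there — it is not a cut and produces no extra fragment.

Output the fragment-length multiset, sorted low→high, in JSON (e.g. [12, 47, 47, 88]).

Scan for sites:
  JekI (CCGTG, off=1): starts [8, 31] → cuts [9, 32]
  RvuVI (CCTC, off=3): no sites
  ZebVI (ACTTC, off=0): starts [16] → cuts [16]
  QalX (ATGGAA, off=6): starts [23, 38, 45] → cuts [29, 44, 51]
  XjeIV (GTGCATGG, off=3): no sites

Pooled cuts: [9, 16, 29, 32, 44, 51]

Fragment lengths:
  [0,9): 9 bp
  [9,16): 7 bp
  [16,29): 13 bp
  [29,32): 3 bp
  [32,44): 12 bp
  [44,51): 7 bp
  [51,54): 3 bp

[3,3,7,7,9,12,13]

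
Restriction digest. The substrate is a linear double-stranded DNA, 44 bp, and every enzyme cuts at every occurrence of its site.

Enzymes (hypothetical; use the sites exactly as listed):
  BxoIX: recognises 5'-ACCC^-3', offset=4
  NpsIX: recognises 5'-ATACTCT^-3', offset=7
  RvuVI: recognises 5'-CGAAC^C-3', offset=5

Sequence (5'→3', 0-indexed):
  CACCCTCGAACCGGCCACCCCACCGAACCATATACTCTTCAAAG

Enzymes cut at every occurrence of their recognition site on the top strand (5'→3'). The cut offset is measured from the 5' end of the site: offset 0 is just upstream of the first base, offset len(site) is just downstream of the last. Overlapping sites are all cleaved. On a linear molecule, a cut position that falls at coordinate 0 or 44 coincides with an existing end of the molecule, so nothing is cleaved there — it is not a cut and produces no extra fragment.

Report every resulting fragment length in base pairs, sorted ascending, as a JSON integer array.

Site scan:
  BxoIX (ACCC, off=4): starts [1, 16] → cuts [5, 20]
  NpsIX (ATACTCT, off=7): starts [31] → cuts [38]
  RvuVI (CGAACC, off=5): starts [6, 23] → cuts [11, 28]

Pooled cuts: [5, 11, 20, 28, 38]

Fragment lengths:
  [0,5): 5 bp
  [5,11): 6 bp
  [11,20): 9 bp
  [20,28): 8 bp
  [28,38): 10 bp
  [38,44): 6 bp

[5,6,6,8,9,10]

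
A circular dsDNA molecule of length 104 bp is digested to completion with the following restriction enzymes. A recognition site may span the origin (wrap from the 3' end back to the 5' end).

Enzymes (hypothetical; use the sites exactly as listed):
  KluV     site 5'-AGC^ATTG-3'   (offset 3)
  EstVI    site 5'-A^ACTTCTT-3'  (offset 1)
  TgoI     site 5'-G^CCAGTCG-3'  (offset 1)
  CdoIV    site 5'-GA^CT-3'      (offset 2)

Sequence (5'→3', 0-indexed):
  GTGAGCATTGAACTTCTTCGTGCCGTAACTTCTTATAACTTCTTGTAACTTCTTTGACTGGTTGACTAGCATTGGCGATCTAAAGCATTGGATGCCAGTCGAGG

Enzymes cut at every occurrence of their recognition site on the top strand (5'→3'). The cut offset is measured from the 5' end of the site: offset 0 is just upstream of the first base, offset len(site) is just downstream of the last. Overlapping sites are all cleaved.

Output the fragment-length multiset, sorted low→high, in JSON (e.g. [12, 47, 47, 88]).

Scan for sites:
  KluV (AGCATTG, off=3): starts [3, 67, 83] → cuts [6, 70, 86]
  EstVI (AACTTCTT, off=1): starts [10, 26, 36, 46] → cuts [11, 27, 37, 47]
  TgoI (GCCAGTCG, off=1): starts [93] → cuts [94]
  CdoIV (GACT, off=2): starts [55, 63] → cuts [57, 65]

All cut coordinates (distinct, sorted): [6, 11, 27, 37, 47, 57, 65, 70, 86, 94]

Fragment lengths:
  6→11: 5 bp
  11→27: 16 bp
  27→37: 10 bp
  37→47: 10 bp
  47→57: 10 bp
  57→65: 8 bp
  65→70: 5 bp
  70→86: 16 bp
  86→94: 8 bp
  94→6 (wrap): 104-94+6 = 16 bp

[5,5,8,8,10,10,10,16,16,16]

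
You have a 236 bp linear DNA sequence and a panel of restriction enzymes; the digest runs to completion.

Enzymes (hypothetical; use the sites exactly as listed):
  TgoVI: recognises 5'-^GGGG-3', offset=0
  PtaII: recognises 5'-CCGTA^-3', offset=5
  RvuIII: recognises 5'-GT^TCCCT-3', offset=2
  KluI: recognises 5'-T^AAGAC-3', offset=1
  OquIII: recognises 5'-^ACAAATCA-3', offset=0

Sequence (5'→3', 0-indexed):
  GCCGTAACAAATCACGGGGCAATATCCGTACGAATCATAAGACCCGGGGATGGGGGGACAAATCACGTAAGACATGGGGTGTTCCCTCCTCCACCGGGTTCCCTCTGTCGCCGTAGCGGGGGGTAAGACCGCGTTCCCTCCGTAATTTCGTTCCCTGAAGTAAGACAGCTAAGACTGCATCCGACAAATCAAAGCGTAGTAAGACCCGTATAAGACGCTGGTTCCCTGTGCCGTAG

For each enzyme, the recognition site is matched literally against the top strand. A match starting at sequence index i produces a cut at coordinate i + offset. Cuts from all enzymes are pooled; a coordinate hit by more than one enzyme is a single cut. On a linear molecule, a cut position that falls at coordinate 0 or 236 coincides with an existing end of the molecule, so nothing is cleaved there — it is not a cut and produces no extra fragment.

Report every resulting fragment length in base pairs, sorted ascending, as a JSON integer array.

[1,1,1,1,1,1,2,4,5,6,6,7,7,7,7,8,9,9,10,10,10,10,11,11,13,13,15,16,17,17]

Per-enzyme occurrences:
  TgoVI GGGG/0: at [15, 45, 51, 52, 53, 75, 117, 118, 119] ⇒ [15, 45, 51, 52, 53, 75, 117, 118, 119]
  PtaII CCGTA/5: at [1, 25, 110, 139, 205, 230] ⇒ [6, 30, 115, 144, 210, 235]
  RvuIII GTTCCCT/2: at [80, 97, 132, 149, 220] ⇒ [82, 99, 134, 151, 222]
  KluI TAAGAC/1: at [37, 67, 123, 160, 169, 199, 210] ⇒ [38, 68, 124, 161, 170, 200, 211]
  OquIII ACAAATCA/0: at [6, 57, 183] ⇒ [6, 57, 183]

Pooled cuts: [6, 15, 30, 38, 45, 51, 52, 53, 57, 68, 75, 82, 99, 115, 117, 118, 119, 124, 134, 144, 151, 161, 170, 183, 200, 210, 211, 222, 235]

Fragment lengths:
  [0,6): 6 bp
  [6,15): 9 bp
  [15,30): 15 bp
  [30,38): 8 bp
  [38,45): 7 bp
  [45,51): 6 bp
  [51,52): 1 bp
  [52,53): 1 bp
  [53,57): 4 bp
  [57,68): 11 bp
  [68,75): 7 bp
  [75,82): 7 bp
  [82,99): 17 bp
  [99,115): 16 bp
  [115,117): 2 bp
  [117,118): 1 bp
  [118,119): 1 bp
  [119,124): 5 bp
  [124,134): 10 bp
  [134,144): 10 bp
  [144,151): 7 bp
  [151,161): 10 bp
  [161,170): 9 bp
  [170,183): 13 bp
  [183,200): 17 bp
  [200,210): 10 bp
  [210,211): 1 bp
  [211,222): 11 bp
  [222,235): 13 bp
  [235,236): 1 bp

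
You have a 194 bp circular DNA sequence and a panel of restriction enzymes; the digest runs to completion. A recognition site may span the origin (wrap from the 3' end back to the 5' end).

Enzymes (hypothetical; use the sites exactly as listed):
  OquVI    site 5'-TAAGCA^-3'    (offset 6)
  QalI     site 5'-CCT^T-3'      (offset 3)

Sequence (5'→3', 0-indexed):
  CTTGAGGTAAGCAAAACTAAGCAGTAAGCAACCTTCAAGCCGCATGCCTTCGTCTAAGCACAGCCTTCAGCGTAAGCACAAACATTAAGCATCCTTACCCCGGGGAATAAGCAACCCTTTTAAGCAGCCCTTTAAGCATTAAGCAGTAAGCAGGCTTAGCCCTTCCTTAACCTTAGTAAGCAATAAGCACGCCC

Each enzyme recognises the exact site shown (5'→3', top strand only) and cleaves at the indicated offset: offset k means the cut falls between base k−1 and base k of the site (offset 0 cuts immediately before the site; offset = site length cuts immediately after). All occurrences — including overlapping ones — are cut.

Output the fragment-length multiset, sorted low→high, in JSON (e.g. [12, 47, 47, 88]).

[4,4,4,5,5,6,6,7,7,7,7,7,7,8,9,10,11,11,11,12,13,15,18]

Site scan:
  OquVI (TAAGCA, off=6): starts [7, 17, 24, 54, 72, 85, 107, 120, 132, 139, 146, 176, 183] → cuts [13, 23, 30, 60, 78, 91, 113, 126, 138, 145, 152, 182, 189]
  QalI (CCTT, off=3): starts [31, 46, 63, 92, 115, 128, 160, 164, 170, 193] → cuts [2, 34, 49, 66, 95, 118, 131, 163, 167, 173]

Pooled cuts: [2, 13, 23, 30, 34, 49, 60, 66, 78, 91, 95, 113, 118, 126, 131, 138, 145, 152, 163, 167, 173, 182, 189]

Fragments:
  2→13: 11 bp
  13→23: 10 bp
  23→30: 7 bp
  30→34: 4 bp
  34→49: 15 bp
  49→60: 11 bp
  60→66: 6 bp
  66→78: 12 bp
  78→91: 13 bp
  91→95: 4 bp
  95→113: 18 bp
  113→118: 5 bp
  118→126: 8 bp
  126→131: 5 bp
  131→138: 7 bp
  138→145: 7 bp
  145→152: 7 bp
  152→163: 11 bp
  163→167: 4 bp
  167→173: 6 bp
  173→182: 9 bp
  182→189: 7 bp
  189→2 (wrap): 194-189+2 = 7 bp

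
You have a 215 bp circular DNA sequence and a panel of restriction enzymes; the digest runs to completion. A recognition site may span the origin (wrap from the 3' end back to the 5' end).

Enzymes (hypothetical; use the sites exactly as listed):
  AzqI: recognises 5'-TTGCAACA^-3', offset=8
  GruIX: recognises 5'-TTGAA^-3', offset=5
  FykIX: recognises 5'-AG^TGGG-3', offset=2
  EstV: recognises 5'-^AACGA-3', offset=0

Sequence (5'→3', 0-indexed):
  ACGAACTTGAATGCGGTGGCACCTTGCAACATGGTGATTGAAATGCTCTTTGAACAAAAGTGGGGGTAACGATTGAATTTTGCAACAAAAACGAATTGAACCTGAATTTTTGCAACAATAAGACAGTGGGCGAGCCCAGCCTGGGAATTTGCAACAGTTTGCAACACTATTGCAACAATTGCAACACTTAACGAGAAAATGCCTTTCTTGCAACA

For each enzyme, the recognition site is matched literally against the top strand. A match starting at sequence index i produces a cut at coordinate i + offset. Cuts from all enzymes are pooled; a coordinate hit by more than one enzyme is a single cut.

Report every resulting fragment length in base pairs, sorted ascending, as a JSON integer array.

Scan for sites:
  AzqI (TTGCAACA, off=8): starts [23, 79, 109, 148, 158, 169, 178, 207] → cuts [0, 31, 87, 117, 156, 166, 177, 186]
  GruIX (TTGAA, off=5): starts [6, 37, 49, 72, 95] → cuts [11, 42, 54, 77, 100]
  FykIX (AGTGGG, off=2): starts [58, 124] → cuts [60, 126]
  EstV (AACGA, off=0): starts [67, 89, 189, 214] → cuts [67, 89, 189, 214]

Pooled cuts: [0, 11, 31, 42, 54, 60, 67, 77, 87, 89, 100, 117, 126, 156, 166, 177, 186, 189, 214]

Fragments:
  0→11: 11 bp
  11→31: 20 bp
  31→42: 11 bp
  42→54: 12 bp
  54→60: 6 bp
  60→67: 7 bp
  67→77: 10 bp
  77→87: 10 bp
  87→89: 2 bp
  89→100: 11 bp
  100→117: 17 bp
  117→126: 9 bp
  126→156: 30 bp
  156→166: 10 bp
  166→177: 11 bp
  177→186: 9 bp
  186→189: 3 bp
  189→214: 25 bp
  214→0 (wrap): 215-214+0 = 1 bp

[1,2,3,6,7,9,9,10,10,10,11,11,11,11,12,17,20,25,30]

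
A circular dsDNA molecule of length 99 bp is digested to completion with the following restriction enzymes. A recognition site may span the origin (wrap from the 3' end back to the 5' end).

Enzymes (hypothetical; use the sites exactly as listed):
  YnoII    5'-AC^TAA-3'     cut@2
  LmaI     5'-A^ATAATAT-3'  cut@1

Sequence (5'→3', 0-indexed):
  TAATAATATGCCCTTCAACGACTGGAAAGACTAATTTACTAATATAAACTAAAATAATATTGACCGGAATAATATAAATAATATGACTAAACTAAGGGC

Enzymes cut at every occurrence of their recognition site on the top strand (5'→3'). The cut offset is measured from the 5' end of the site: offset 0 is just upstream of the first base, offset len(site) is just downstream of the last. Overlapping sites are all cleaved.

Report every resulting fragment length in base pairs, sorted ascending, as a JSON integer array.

Site scan:
  YnoII (ACTAA, off=2): starts [29, 37, 47, 85, 90] → cuts [31, 39, 49, 87, 92]
  LmaI (AATAATAT, off=1): starts [1, 52, 67, 76] → cuts [2, 53, 68, 77]

All cut coordinates (distinct, sorted): [2, 31, 39, 49, 53, 68, 77, 87, 92]

Fragment lengths:
  2→31: 29 bp
  31→39: 8 bp
  39→49: 10 bp
  49→53: 4 bp
  53→68: 15 bp
  68→77: 9 bp
  77→87: 10 bp
  87→92: 5 bp
  92→2 (wrap): 99-92+2 = 9 bp

[4,5,8,9,9,10,10,15,29]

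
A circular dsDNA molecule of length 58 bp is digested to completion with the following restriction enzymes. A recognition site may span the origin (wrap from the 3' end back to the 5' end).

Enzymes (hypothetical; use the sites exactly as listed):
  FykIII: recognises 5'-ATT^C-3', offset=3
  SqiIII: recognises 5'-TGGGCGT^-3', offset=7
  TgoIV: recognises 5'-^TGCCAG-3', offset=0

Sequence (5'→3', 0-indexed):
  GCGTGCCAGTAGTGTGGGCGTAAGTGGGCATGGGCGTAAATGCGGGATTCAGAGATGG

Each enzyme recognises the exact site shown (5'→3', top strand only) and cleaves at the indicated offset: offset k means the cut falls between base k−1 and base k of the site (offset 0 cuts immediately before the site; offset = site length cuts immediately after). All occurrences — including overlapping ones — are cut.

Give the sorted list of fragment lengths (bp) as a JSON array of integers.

Per-enzyme occurrences:
  FykIII ATTC/3: at [46] ⇒ [49]
  SqiIII TGGGCGT/7: at [14, 30, 55] ⇒ [4, 21, 37]
  TgoIV TGCCAG/0: at [3] ⇒ [3]

All cut coordinates (distinct, sorted): [3, 4, 21, 37, 49]

Fragment lengths:
  3→4: 1 bp
  4→21: 17 bp
  21→37: 16 bp
  37→49: 12 bp
  49→3 (wrap): 58-49+3 = 12 bp

[1,12,12,16,17]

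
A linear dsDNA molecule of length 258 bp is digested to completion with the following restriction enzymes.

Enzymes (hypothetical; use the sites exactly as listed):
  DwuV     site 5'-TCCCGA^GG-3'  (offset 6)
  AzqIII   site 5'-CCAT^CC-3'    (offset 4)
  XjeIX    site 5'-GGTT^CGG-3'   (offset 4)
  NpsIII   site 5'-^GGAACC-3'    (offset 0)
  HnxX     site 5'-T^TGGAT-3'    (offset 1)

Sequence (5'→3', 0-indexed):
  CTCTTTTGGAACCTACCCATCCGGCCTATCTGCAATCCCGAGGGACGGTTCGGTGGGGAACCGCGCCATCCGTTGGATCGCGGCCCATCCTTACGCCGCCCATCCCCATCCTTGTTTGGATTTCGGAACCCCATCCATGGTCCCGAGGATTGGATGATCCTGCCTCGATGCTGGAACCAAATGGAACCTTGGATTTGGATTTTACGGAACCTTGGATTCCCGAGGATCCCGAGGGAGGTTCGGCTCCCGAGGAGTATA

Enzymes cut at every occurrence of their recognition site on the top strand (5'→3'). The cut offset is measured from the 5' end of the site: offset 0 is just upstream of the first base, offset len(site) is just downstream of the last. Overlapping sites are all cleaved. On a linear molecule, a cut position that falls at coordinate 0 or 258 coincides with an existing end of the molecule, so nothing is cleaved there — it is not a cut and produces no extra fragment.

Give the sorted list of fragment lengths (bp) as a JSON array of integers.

Per-enzyme occurrences:
  DwuV TCCCGAGG/6: at [35, 140, 217, 226, 244] ⇒ [41, 146, 223, 232, 250]
  AzqIII CCATCC/4: at [16, 65, 84, 99, 105, 130] ⇒ [20, 69, 88, 103, 109, 134]
  XjeIX GGTTCGG/4: at [46, 236] ⇒ [50, 240]
  NpsIII GGAACC/0: at [7, 56, 124, 172, 182, 205] ⇒ [7, 56, 124, 172, 182, 205]
  HnxX TTGGAT/1: at [72, 115, 149, 188, 194, 211] ⇒ [73, 116, 150, 189, 195, 212]

Pooled cuts: [7, 20, 41, 50, 56, 69, 73, 88, 103, 109, 116, 124, 134, 146, 150, 172, 182, 189, 195, 205, 212, 223, 232, 240, 250]

Fragments:
  [0,7): 7 bp
  [7,20): 13 bp
  [20,41): 21 bp
  [41,50): 9 bp
  [50,56): 6 bp
  [56,69): 13 bp
  [69,73): 4 bp
  [73,88): 15 bp
  [88,103): 15 bp
  [103,109): 6 bp
  [109,116): 7 bp
  [116,124): 8 bp
  [124,134): 10 bp
  [134,146): 12 bp
  [146,150): 4 bp
  [150,172): 22 bp
  [172,182): 10 bp
  [182,189): 7 bp
  [189,195): 6 bp
  [195,205): 10 bp
  [205,212): 7 bp
  [212,223): 11 bp
  [223,232): 9 bp
  [232,240): 8 bp
  [240,250): 10 bp
  [250,258): 8 bp

[4,4,6,6,6,7,7,7,7,8,8,8,9,9,10,10,10,10,11,12,13,13,15,15,21,22]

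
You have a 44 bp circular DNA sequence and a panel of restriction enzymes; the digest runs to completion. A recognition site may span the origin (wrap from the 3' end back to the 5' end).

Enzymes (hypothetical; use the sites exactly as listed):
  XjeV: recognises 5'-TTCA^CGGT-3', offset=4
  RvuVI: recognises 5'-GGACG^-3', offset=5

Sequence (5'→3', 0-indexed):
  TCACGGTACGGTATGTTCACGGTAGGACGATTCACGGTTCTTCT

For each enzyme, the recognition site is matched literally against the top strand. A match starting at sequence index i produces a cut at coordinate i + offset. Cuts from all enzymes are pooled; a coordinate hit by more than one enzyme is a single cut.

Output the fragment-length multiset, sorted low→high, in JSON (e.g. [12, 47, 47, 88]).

[5,10,13,16]

Per-enzyme occurrences:
  XjeV (TTCACGGT, off=4): starts [15, 30, 43] → cuts [3, 19, 34]
  RvuVI (GGACG, off=5): starts [24] → cuts [29]

All cut coordinates (distinct, sorted): [3, 19, 29, 34]

Fragment lengths:
  3→19: 16 bp
  19→29: 10 bp
  29→34: 5 bp
  34→3 (wrap): 44-34+3 = 13 bp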